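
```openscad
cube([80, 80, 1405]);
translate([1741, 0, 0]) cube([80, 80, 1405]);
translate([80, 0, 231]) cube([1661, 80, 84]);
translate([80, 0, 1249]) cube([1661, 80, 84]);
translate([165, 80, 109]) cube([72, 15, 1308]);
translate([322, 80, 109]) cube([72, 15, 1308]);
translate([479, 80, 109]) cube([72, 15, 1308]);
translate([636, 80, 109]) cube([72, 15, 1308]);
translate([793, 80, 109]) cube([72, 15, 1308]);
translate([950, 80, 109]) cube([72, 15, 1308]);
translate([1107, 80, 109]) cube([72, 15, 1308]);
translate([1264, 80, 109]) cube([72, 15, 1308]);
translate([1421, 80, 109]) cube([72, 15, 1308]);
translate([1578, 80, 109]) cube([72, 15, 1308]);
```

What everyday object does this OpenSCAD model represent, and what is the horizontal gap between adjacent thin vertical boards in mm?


A fence section. The picket gap is 85 mm.

Two posts, two rails, 10 pickets — a fence section. Span 1661 mm holds 10 pickets of 72 mm with 11 equal gaps: ⌊(1661 − 10·72) / 11⌋ = 85 mm.


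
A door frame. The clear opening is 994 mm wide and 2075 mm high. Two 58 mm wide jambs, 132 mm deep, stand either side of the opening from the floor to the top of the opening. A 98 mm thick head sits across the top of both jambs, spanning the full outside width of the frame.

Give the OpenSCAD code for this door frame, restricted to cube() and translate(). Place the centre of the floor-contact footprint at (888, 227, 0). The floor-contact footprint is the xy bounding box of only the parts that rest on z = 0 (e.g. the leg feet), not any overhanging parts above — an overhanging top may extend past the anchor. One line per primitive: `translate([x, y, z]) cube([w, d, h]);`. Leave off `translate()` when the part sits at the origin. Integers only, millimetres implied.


translate([333, 161, 0]) cube([58, 132, 2075]);
translate([1385, 161, 0]) cube([58, 132, 2075]);
translate([333, 161, 2075]) cube([1110, 132, 98]);


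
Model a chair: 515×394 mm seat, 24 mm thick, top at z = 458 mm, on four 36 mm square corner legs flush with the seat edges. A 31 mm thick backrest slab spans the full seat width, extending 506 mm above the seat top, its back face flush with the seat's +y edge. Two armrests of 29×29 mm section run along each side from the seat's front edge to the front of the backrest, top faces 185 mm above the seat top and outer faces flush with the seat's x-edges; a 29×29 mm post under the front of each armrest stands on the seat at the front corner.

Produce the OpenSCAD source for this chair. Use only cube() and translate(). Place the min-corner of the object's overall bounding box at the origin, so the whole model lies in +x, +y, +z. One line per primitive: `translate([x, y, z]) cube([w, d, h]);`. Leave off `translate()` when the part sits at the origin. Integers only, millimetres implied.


translate([0, 0, 434]) cube([515, 394, 24]);
cube([36, 36, 434]);
translate([479, 0, 0]) cube([36, 36, 434]);
translate([0, 358, 0]) cube([36, 36, 434]);
translate([479, 358, 0]) cube([36, 36, 434]);
translate([0, 363, 458]) cube([515, 31, 506]);
translate([0, 0, 614]) cube([29, 363, 29]);
translate([486, 0, 614]) cube([29, 363, 29]);
translate([0, 0, 458]) cube([29, 29, 156]);
translate([486, 0, 458]) cube([29, 29, 156]);


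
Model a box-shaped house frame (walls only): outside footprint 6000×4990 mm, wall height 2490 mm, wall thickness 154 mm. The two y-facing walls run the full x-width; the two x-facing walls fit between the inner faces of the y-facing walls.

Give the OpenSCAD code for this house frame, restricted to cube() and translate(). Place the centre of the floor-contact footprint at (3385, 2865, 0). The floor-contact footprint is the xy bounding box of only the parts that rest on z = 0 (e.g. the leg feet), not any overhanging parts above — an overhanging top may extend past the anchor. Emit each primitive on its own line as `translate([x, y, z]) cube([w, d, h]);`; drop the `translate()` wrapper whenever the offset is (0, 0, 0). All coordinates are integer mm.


translate([385, 370, 0]) cube([6000, 154, 2490]);
translate([385, 5206, 0]) cube([6000, 154, 2490]);
translate([385, 524, 0]) cube([154, 4682, 2490]);
translate([6231, 524, 0]) cube([154, 4682, 2490]);


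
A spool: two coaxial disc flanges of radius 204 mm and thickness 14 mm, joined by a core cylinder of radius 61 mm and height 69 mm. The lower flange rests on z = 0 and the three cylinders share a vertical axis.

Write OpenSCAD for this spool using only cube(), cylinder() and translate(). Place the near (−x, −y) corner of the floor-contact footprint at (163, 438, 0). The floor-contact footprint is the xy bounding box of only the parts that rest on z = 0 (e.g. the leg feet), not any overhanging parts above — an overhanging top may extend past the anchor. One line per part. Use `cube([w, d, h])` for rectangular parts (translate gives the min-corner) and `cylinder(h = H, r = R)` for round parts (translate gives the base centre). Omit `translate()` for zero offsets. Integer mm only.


translate([367, 642, 0]) cylinder(h = 14, r = 204);
translate([367, 642, 14]) cylinder(h = 69, r = 61);
translate([367, 642, 83]) cylinder(h = 14, r = 204);


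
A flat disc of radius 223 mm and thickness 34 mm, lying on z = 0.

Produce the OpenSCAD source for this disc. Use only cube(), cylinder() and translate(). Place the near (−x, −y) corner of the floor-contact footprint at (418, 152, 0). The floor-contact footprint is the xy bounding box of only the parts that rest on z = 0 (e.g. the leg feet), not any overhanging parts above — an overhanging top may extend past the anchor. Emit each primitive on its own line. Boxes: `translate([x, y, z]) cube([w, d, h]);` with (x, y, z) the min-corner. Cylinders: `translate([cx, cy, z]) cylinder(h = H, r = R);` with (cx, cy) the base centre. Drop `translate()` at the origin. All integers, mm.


translate([641, 375, 0]) cylinder(h = 34, r = 223);


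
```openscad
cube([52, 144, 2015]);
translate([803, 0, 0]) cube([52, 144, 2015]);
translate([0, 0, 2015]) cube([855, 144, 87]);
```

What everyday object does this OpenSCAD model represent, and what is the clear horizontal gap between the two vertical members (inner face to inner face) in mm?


A door frame. The clear opening width is 751 mm.

Two 2015 mm tall posts with a header on top — a door frame. The left jamb is 52 mm wide at x = 0; the right jamb starts at x = 803. The clear opening is 803 − 52 = 751 mm.


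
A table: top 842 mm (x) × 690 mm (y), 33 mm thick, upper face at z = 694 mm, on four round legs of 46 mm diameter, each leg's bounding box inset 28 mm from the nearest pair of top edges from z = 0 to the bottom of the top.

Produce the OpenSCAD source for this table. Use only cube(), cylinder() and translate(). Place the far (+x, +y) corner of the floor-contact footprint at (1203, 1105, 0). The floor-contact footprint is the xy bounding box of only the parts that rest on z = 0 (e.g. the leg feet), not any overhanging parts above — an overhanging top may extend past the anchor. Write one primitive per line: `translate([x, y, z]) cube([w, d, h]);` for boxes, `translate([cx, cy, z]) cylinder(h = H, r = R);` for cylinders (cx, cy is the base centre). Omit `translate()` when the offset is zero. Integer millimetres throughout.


// leg_h = 694 - 33 = 661
translate([389, 443, 661]) cube([842, 690, 33]);
translate([440, 494, 0]) cylinder(h = 661, r = 23);
translate([1180, 494, 0]) cylinder(h = 661, r = 23);
translate([440, 1082, 0]) cylinder(h = 661, r = 23);
translate([1180, 1082, 0]) cylinder(h = 661, r = 23);


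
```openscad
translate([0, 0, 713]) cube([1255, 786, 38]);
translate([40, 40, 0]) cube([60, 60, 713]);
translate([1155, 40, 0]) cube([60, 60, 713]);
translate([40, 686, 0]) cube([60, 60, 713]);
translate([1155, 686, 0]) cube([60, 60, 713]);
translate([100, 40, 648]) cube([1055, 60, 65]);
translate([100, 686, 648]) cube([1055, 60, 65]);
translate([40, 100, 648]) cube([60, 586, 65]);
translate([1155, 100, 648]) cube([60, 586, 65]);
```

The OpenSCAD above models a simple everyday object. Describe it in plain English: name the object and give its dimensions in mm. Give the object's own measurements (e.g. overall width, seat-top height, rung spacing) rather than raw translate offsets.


A rectangular dining table. The top is 1255×786×38 mm with its upper surface at z = 751 mm. It stands on four 60×60 mm square legs, each inset 40 mm from the nearest pair of top edges, running from the floor to the underside of the top. Four apron rails, 60 mm thick and 65 mm tall, run between adjacent legs with their top edges flush with the underside of the top and their outer faces flush with the legs' outer faces.


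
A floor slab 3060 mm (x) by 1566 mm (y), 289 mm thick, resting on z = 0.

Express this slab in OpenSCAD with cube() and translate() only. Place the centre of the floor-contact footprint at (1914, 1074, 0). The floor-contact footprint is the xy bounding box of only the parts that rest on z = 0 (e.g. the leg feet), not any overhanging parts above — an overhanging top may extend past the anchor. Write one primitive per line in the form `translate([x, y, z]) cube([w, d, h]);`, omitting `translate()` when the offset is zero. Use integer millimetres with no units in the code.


translate([384, 291, 0]) cube([3060, 1566, 289]);


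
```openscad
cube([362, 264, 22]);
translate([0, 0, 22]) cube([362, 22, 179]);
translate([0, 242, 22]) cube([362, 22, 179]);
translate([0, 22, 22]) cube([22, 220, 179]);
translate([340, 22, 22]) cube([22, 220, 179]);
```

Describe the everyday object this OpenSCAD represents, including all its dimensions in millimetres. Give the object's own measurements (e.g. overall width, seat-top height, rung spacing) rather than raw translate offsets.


An open-topped rectangular box: outside dimensions 362×264×201 mm, with a uniform wall and base thickness of 22 mm. The base is a full 362×264 slab on the floor; four walls sit on top of the base. The front and back walls (the −y and +y sides) span the full width; the two side walls fit between them.


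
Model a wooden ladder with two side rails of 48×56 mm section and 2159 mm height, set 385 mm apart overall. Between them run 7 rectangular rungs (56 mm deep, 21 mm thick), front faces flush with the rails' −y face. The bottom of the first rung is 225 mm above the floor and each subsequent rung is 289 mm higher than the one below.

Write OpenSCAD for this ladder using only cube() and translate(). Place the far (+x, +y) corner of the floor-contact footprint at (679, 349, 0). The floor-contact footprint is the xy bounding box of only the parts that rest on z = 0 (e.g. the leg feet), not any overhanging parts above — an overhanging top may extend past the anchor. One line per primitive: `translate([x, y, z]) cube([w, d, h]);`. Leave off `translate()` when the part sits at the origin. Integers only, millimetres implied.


// rung span = 385 - 2*48 = 289
// rung[k] z = 225 + k*289
translate([294, 293, 0]) cube([48, 56, 2159]);
translate([631, 293, 0]) cube([48, 56, 2159]);
translate([342, 293, 225]) cube([289, 56, 21]);
translate([342, 293, 514]) cube([289, 56, 21]);
translate([342, 293, 803]) cube([289, 56, 21]);
translate([342, 293, 1092]) cube([289, 56, 21]);
translate([342, 293, 1381]) cube([289, 56, 21]);
translate([342, 293, 1670]) cube([289, 56, 21]);
translate([342, 293, 1959]) cube([289, 56, 21]);


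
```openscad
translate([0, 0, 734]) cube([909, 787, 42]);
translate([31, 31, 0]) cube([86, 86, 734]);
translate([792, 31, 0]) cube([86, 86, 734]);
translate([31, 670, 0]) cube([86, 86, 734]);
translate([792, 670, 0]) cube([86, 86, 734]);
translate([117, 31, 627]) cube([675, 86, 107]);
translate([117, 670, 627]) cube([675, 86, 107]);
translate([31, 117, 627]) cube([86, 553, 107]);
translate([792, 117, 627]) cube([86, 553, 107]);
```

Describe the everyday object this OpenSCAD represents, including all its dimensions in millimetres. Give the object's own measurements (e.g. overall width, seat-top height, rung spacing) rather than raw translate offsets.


A rectangular dining table. The top is 909×787×42 mm with its upper surface at z = 776 mm. It stands on four 86×86 mm square legs, each inset 31 mm from the nearest pair of top edges, running from the floor to the underside of the top. Four apron rails, 86 mm thick and 107 mm tall, run between adjacent legs with their top edges flush with the underside of the top and their outer faces flush with the legs' outer faces.


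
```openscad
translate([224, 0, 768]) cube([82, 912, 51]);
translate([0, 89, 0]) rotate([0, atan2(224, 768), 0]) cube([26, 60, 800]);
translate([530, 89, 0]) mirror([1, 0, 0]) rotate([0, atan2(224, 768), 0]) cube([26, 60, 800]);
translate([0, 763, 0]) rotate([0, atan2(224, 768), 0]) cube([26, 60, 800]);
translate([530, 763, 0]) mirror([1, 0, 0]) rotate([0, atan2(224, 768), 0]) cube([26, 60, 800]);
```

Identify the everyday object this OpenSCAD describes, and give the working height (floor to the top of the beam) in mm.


A sawhorse. The overall height is 819 mm.

A beam across two mirrored pairs of raked legs — a sawhorse. The beam's underside is at z = 768 (matching the legs' vertical rise in atan2(224, 768)) and the beam is 51 mm tall, so its top is at 768 + 51 = 819 mm. The raked legs top out at the beam's underside, so that is the highest point.


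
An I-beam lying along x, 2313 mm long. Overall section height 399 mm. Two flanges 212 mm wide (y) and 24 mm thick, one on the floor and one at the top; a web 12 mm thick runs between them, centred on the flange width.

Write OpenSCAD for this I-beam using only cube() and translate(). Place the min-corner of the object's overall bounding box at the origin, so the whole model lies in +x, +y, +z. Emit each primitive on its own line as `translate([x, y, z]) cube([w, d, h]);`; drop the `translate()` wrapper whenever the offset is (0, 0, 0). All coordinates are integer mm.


cube([2313, 212, 24]);
translate([0, 100, 24]) cube([2313, 12, 351]);
translate([0, 0, 375]) cube([2313, 212, 24]);


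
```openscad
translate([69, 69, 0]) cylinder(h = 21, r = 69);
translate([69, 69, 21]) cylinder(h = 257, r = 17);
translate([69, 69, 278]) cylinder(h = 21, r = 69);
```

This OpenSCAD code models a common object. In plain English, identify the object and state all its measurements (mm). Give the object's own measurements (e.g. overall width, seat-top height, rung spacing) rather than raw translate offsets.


A spool: two coaxial disc flanges of radius 69 mm and thickness 21 mm, joined by a core cylinder of radius 17 mm and height 257 mm. The lower flange rests on z = 0 and the three cylinders share a vertical axis.


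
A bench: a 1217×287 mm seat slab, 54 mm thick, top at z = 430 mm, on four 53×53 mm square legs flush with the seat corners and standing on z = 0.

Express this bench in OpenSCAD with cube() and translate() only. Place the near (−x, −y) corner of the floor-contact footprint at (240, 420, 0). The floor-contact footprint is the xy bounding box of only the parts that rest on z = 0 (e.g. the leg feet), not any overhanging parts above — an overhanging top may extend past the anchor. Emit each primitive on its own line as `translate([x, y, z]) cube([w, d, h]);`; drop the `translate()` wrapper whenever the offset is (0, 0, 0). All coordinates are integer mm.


// leg_h = 430 − 54 = 376
translate([240, 420, 376]) cube([1217, 287, 54]);
translate([240, 420, 0]) cube([53, 53, 376]);
translate([240, 654, 0]) cube([53, 53, 376]);
translate([1404, 420, 0]) cube([53, 53, 376]);
translate([1404, 654, 0]) cube([53, 53, 376]);


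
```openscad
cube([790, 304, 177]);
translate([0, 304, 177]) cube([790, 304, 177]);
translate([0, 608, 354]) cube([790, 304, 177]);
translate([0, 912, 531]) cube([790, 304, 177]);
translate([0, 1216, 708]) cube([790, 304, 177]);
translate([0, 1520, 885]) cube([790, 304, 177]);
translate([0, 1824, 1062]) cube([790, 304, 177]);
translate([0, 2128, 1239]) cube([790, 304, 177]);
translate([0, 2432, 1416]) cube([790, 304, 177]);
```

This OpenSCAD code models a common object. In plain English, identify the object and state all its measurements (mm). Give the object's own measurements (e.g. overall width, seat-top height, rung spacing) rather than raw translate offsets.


A straight staircase of 9 solid steps. Each step is 790 mm wide (x), 304 mm deep (y, the going) and 177 mm tall (the rise). The first step rests on the floor; each subsequent step sits one going further in +y and one rise higher in +z, directly behind and above the previous step with no overlap.


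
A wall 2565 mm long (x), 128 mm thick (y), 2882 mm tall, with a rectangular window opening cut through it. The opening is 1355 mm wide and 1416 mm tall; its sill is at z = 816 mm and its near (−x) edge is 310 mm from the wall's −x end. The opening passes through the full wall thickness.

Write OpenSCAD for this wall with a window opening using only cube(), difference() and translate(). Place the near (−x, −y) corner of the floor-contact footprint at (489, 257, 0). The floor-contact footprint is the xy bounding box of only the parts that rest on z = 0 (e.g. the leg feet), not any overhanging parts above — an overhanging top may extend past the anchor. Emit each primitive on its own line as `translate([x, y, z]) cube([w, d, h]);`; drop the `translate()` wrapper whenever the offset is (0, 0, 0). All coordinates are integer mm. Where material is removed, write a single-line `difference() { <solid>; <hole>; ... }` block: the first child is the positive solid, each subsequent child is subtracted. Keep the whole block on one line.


difference() { translate([489, 257, 0]) cube([2565, 128, 2882]); translate([799, 257, 816]) cube([1355, 128, 1416]); }


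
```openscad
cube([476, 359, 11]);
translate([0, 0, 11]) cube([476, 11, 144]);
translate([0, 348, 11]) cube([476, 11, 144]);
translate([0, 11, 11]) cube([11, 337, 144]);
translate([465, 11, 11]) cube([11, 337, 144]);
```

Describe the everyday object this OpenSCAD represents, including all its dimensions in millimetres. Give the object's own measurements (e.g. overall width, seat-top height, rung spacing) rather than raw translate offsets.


An open-topped rectangular box: outside dimensions 476×359×155 mm, with a uniform wall and base thickness of 11 mm. The base is a full 476×359 slab on the floor; four walls sit on top of the base. The front and back walls (the −y and +y sides) span the full width; the two side walls fit between them.


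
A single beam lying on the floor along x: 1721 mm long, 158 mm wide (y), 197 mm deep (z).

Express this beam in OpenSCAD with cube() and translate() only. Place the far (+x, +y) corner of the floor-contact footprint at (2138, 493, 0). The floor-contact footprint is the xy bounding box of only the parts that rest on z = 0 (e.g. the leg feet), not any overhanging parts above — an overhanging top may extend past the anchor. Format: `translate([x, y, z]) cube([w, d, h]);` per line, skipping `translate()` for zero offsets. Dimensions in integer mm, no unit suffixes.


translate([417, 335, 0]) cube([1721, 158, 197]);


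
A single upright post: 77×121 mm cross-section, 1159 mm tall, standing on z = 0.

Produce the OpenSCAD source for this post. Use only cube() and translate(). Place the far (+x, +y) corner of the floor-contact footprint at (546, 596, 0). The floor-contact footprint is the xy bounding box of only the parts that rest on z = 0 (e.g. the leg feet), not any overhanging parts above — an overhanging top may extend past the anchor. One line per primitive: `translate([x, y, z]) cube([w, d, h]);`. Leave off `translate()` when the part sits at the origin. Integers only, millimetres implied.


translate([469, 475, 0]) cube([77, 121, 1159]);


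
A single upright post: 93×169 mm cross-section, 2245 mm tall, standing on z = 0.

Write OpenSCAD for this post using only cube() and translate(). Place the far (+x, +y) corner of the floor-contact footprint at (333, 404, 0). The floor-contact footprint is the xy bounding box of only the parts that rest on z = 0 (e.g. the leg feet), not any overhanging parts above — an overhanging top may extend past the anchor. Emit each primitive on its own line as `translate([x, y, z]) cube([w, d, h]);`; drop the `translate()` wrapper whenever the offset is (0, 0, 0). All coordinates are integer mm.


translate([240, 235, 0]) cube([93, 169, 2245]);


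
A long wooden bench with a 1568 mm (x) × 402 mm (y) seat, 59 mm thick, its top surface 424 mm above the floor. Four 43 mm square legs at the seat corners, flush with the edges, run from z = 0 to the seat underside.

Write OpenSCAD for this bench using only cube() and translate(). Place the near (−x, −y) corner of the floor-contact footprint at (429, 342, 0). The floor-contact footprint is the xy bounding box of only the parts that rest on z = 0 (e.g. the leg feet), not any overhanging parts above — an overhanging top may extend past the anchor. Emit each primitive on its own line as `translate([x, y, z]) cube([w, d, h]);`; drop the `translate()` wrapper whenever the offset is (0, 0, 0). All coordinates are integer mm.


// leg_h = 424 − 59 = 365
translate([429, 342, 365]) cube([1568, 402, 59]);
translate([429, 342, 0]) cube([43, 43, 365]);
translate([429, 701, 0]) cube([43, 43, 365]);
translate([1954, 342, 0]) cube([43, 43, 365]);
translate([1954, 701, 0]) cube([43, 43, 365]);


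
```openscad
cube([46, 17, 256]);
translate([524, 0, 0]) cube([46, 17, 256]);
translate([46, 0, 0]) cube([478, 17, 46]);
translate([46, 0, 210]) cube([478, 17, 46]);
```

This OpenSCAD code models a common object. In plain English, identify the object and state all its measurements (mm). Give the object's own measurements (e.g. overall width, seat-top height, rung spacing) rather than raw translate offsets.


A rectangular picture frame lying in the x–z plane (depth along y). The opening is 478 mm wide (x) by 164 mm tall (z), surrounded by a border 46 mm wide on all four sides. The frame is 17 mm deep and is made of two full-height vertical stiles with two horizontal rails fitted between them.


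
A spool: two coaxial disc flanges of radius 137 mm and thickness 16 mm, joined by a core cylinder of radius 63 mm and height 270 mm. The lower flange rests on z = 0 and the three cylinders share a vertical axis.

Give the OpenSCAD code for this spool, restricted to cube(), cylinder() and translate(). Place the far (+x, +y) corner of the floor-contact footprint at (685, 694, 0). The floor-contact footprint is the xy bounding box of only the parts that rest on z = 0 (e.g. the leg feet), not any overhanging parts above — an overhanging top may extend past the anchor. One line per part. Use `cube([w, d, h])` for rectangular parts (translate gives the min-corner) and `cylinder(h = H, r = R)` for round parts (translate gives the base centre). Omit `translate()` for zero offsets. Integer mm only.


translate([548, 557, 0]) cylinder(h = 16, r = 137);
translate([548, 557, 16]) cylinder(h = 270, r = 63);
translate([548, 557, 286]) cylinder(h = 16, r = 137);


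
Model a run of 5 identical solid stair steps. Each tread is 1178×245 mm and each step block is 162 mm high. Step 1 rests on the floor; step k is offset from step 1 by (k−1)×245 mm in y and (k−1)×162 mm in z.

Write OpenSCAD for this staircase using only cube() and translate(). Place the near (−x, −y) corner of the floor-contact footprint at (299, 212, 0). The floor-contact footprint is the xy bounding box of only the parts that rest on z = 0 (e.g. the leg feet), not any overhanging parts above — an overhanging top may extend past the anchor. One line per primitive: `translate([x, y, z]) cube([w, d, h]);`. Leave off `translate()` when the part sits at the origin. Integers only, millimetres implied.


translate([299, 212, 0]) cube([1178, 245, 162]);
translate([299, 457, 162]) cube([1178, 245, 162]);
translate([299, 702, 324]) cube([1178, 245, 162]);
translate([299, 947, 486]) cube([1178, 245, 162]);
translate([299, 1192, 648]) cube([1178, 245, 162]);


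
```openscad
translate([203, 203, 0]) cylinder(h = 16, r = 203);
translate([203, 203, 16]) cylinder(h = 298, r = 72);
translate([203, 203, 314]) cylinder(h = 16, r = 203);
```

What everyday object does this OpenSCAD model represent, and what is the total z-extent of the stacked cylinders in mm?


A spool. The overall height is 330 mm.

Three coaxial cylinders, large–small–large — a spool. Two 16 mm flanges and a 298 mm core give 16 + 298 + 16 = 330 mm.


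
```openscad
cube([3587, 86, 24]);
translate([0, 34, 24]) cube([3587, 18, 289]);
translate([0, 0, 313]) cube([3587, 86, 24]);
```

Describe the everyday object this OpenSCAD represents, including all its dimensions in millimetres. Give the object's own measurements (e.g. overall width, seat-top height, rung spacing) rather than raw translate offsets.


An I-beam lying along x, 3587 mm long. Overall section height 337 mm. Two flanges 86 mm wide (y) and 24 mm thick, one on the floor and one at the top; a web 18 mm thick runs between them, centred on the flange width.


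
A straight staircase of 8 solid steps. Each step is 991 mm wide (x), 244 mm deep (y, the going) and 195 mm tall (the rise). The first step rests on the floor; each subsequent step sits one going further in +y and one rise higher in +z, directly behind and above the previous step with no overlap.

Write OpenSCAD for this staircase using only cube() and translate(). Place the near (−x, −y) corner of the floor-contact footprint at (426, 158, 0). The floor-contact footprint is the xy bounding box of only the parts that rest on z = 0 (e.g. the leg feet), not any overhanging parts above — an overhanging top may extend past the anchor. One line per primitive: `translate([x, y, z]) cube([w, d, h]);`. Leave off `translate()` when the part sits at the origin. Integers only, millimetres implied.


translate([426, 158, 0]) cube([991, 244, 195]);
translate([426, 402, 195]) cube([991, 244, 195]);
translate([426, 646, 390]) cube([991, 244, 195]);
translate([426, 890, 585]) cube([991, 244, 195]);
translate([426, 1134, 780]) cube([991, 244, 195]);
translate([426, 1378, 975]) cube([991, 244, 195]);
translate([426, 1622, 1170]) cube([991, 244, 195]);
translate([426, 1866, 1365]) cube([991, 244, 195]);


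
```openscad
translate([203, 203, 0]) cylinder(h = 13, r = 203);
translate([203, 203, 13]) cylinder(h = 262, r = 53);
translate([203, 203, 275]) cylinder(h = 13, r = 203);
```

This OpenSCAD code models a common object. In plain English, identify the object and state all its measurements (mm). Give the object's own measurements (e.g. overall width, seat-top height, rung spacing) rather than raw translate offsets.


A spool: two coaxial disc flanges of radius 203 mm and thickness 13 mm, joined by a core cylinder of radius 53 mm and height 262 mm. The lower flange rests on z = 0 and the three cylinders share a vertical axis.


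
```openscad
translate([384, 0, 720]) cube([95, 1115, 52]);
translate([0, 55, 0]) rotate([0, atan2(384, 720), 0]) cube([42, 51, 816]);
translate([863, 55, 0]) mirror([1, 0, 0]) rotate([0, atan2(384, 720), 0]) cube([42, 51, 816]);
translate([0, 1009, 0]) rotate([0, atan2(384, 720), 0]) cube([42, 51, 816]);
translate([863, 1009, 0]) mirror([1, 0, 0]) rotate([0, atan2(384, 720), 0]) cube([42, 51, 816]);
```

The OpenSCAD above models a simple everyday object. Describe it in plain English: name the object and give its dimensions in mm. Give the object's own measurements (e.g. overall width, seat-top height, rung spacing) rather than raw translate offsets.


A sawhorse. A 95×1115×52 mm beam (x, y, z) sits on two A-frame leg pairs. Each pair is two raked legs of 42×51 mm section (51 mm along y) splaying symmetrically in x. Each leg rises 720 mm vertically over 384 mm of horizontal reach and is 816 mm long along its own axis. Every leg's outer bottom edge rests on the floor and its outer top edge meets a bottom edge of the beam — the left legs (tilting toward +x) meet the beam's −x bottom edge, the right legs (their mirror images, tilting toward −x) meet its +x bottom edge — so the leg tops tuck under the beam, the beam's underside is 720 mm above the floor, and the feet are 863 mm apart outside-to-outside with the beam centred between them. The two leg pairs are set in 55 mm from either end of the beam.


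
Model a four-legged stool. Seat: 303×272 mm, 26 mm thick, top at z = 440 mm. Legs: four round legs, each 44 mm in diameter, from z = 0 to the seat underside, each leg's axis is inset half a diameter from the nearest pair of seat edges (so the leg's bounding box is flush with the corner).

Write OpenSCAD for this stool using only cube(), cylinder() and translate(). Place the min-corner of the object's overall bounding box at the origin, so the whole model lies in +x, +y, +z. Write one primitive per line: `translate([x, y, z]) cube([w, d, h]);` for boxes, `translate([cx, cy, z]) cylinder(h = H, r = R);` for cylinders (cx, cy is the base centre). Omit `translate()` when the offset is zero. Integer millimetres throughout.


translate([0, 0, 414]) cube([303, 272, 26]);
translate([22, 22, 0]) cylinder(h = 414, r = 22);
translate([281, 22, 0]) cylinder(h = 414, r = 22);
translate([22, 250, 0]) cylinder(h = 414, r = 22);
translate([281, 250, 0]) cylinder(h = 414, r = 22);


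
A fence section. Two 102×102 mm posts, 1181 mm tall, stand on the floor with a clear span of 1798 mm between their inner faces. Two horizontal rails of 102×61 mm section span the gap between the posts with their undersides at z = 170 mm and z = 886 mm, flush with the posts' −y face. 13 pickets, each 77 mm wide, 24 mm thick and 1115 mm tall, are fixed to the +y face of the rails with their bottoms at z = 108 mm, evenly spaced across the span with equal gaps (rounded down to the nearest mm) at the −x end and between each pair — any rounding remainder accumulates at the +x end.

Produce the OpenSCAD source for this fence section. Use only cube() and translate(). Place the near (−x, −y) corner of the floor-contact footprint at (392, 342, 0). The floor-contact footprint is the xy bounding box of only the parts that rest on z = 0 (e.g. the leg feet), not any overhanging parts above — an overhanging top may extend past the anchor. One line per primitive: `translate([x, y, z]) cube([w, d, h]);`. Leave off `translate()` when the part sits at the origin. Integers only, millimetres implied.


translate([392, 342, 0]) cube([102, 102, 1181]);
translate([2292, 342, 0]) cube([102, 102, 1181]);
translate([494, 342, 170]) cube([1798, 102, 61]);
translate([494, 342, 886]) cube([1798, 102, 61]);
translate([550, 444, 108]) cube([77, 24, 1115]);
translate([683, 444, 108]) cube([77, 24, 1115]);
translate([816, 444, 108]) cube([77, 24, 1115]);
translate([949, 444, 108]) cube([77, 24, 1115]);
translate([1082, 444, 108]) cube([77, 24, 1115]);
translate([1215, 444, 108]) cube([77, 24, 1115]);
translate([1348, 444, 108]) cube([77, 24, 1115]);
translate([1481, 444, 108]) cube([77, 24, 1115]);
translate([1614, 444, 108]) cube([77, 24, 1115]);
translate([1747, 444, 108]) cube([77, 24, 1115]);
translate([1880, 444, 108]) cube([77, 24, 1115]);
translate([2013, 444, 108]) cube([77, 24, 1115]);
translate([2146, 444, 108]) cube([77, 24, 1115]);


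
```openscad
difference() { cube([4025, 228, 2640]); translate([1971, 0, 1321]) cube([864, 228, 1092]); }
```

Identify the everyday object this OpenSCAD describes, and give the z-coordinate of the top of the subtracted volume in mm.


A wall with a window opening. The window head height is 2413 mm.

A wall with a rectangular opening subtracted — a window. Sill at z = 1321, opening 1092 mm tall, so the head is at 1321 + 1092 = 2413 mm.


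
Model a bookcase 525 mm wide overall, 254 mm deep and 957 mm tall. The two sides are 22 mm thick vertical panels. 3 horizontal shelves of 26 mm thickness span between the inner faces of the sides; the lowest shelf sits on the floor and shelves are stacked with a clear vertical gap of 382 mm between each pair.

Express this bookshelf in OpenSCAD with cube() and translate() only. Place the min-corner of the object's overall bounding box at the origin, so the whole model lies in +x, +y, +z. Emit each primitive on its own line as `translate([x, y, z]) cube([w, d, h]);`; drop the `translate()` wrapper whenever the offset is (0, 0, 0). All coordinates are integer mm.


cube([22, 254, 957]);
translate([503, 0, 0]) cube([22, 254, 957]);
translate([22, 0, 0]) cube([481, 254, 26]);
translate([22, 0, 408]) cube([481, 254, 26]);
translate([22, 0, 816]) cube([481, 254, 26]);


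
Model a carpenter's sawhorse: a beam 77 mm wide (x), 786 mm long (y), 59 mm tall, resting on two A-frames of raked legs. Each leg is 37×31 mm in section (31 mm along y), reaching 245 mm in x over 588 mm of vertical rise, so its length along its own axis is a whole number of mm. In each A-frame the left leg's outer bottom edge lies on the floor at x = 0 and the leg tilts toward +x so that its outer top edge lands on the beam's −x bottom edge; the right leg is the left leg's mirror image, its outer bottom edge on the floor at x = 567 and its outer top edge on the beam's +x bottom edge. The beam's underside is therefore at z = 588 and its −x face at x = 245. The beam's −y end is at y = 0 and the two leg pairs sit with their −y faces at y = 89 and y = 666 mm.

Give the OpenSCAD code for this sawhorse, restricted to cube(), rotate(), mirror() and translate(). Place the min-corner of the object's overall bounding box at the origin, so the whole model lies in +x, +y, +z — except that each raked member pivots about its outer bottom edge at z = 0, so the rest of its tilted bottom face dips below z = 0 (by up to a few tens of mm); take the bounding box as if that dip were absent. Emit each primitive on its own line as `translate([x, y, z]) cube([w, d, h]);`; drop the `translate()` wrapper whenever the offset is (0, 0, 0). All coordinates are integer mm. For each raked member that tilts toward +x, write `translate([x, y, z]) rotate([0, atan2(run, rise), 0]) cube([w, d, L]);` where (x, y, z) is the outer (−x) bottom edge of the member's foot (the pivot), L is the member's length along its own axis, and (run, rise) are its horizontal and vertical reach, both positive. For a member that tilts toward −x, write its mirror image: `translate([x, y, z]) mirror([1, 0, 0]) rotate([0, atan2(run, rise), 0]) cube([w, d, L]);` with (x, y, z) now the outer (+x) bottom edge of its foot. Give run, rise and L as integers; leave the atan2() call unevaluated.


translate([245, 0, 588]) cube([77, 786, 59]);
translate([0, 89, 0]) rotate([0, atan2(245, 588), 0]) cube([37, 31, 637]);
translate([567, 89, 0]) mirror([1, 0, 0]) rotate([0, atan2(245, 588), 0]) cube([37, 31, 637]);
translate([0, 666, 0]) rotate([0, atan2(245, 588), 0]) cube([37, 31, 637]);
translate([567, 666, 0]) mirror([1, 0, 0]) rotate([0, atan2(245, 588), 0]) cube([37, 31, 637]);


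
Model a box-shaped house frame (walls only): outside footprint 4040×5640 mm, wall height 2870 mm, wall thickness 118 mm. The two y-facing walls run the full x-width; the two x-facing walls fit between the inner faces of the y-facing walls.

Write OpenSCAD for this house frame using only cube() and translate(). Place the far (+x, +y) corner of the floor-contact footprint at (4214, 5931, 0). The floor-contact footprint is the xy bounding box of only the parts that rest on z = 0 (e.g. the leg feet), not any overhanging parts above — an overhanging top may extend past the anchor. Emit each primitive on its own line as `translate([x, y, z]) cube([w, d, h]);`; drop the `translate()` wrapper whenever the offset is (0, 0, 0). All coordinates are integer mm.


translate([174, 291, 0]) cube([4040, 118, 2870]);
translate([174, 5813, 0]) cube([4040, 118, 2870]);
translate([174, 409, 0]) cube([118, 5404, 2870]);
translate([4096, 409, 0]) cube([118, 5404, 2870]);


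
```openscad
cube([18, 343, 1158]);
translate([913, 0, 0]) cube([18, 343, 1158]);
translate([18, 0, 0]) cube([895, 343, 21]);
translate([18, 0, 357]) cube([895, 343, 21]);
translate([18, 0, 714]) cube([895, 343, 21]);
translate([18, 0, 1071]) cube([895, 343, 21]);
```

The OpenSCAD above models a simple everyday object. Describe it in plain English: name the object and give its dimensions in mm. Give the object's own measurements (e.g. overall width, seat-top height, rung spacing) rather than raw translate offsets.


An open bookshelf. Two side panels, each 18 mm thick, 343 mm deep and 1158 mm tall, stand 931 mm apart (outside-to-outside). Between them sit 4 shelves, each 21 mm thick and 343 mm deep, spanning the full gap between the sides. The bottom shelf rests on the floor (its underside at z = 0) and the clear gap between one shelf's top and the next shelf's underside is 336 mm.


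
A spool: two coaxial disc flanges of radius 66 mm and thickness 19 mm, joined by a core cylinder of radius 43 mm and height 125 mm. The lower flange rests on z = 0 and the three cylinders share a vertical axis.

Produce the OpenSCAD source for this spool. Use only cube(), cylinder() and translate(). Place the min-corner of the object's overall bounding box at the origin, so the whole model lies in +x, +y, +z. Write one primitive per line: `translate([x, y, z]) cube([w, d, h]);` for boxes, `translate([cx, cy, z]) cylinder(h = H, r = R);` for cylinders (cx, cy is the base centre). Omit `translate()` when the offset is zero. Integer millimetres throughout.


translate([66, 66, 0]) cylinder(h = 19, r = 66);
translate([66, 66, 19]) cylinder(h = 125, r = 43);
translate([66, 66, 144]) cylinder(h = 19, r = 66);


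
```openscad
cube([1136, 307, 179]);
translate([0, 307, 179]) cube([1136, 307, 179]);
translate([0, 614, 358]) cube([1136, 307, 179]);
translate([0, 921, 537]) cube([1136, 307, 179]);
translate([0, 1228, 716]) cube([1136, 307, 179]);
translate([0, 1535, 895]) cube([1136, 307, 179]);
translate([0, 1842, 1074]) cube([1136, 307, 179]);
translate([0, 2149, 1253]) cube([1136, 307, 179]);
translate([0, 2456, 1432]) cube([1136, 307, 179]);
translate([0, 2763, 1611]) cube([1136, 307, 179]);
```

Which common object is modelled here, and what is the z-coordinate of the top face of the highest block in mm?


A staircase. The total rise is 1790 mm.

10 identical blocks, each offset up and back from the previous — a staircase. Each step is 179 mm tall and there are 10 of them, so the total rise is 10 × 179 = 1790 mm.


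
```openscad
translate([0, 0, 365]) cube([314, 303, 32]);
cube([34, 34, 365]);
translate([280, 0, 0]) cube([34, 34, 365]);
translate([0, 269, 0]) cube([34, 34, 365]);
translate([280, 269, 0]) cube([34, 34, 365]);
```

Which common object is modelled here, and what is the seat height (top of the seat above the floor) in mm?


A stool. The seat height is 397 mm.

A 314×303×32 slab at z = 365 on four corner posts — a stool. The seat top is 365 + 32 = 397 mm.


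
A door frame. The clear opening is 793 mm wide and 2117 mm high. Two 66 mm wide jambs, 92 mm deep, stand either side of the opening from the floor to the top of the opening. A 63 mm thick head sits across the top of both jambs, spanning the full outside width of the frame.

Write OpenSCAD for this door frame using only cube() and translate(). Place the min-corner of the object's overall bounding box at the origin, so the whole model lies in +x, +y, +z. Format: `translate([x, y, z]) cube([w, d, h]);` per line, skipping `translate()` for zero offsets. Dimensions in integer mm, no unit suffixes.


cube([66, 92, 2117]);
translate([859, 0, 0]) cube([66, 92, 2117]);
translate([0, 0, 2117]) cube([925, 92, 63]);


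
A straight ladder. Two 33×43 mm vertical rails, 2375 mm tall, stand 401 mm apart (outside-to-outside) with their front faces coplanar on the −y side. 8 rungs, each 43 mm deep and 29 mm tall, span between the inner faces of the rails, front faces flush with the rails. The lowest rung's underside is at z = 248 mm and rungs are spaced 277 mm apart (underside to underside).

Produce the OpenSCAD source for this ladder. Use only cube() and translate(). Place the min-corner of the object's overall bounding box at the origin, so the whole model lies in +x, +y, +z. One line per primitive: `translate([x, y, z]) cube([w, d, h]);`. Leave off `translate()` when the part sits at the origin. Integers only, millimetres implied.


// rung span = 401 - 2*33 = 335
// rung[k] z = 248 + k*277
cube([33, 43, 2375]);
translate([368, 0, 0]) cube([33, 43, 2375]);
translate([33, 0, 248]) cube([335, 43, 29]);
translate([33, 0, 525]) cube([335, 43, 29]);
translate([33, 0, 802]) cube([335, 43, 29]);
translate([33, 0, 1079]) cube([335, 43, 29]);
translate([33, 0, 1356]) cube([335, 43, 29]);
translate([33, 0, 1633]) cube([335, 43, 29]);
translate([33, 0, 1910]) cube([335, 43, 29]);
translate([33, 0, 2187]) cube([335, 43, 29]);
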